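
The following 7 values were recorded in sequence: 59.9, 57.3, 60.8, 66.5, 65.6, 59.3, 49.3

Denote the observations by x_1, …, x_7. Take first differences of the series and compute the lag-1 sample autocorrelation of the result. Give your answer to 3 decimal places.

0.432

First differences Δx: -2.6, 3.5, 5.7, -0.9, -6.3, -10.0
Mean of differences = -1.7667
Numerator Σ(Δx_t−Δx̄)(Δx_{t+1}−Δx̄) = 74.8022
Denominator Σ(Δx_t−Δx̄)² = 173.2733
r_1(Δx) = 74.8022 / 173.2733 = 0.432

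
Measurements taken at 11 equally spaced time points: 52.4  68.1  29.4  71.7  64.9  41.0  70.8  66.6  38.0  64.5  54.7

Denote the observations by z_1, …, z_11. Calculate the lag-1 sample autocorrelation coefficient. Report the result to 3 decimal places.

Mean z̄ = (52.4 + 68.1 + 29.4 + 71.7 + 64.9 + 41.0 + 70.8 + 66.6 + 38.0 + 64.5 + 54.7)/11 = 56.5545
Numerator Σ_{t=1}^{10}(z_t−z̄)(z_{t+1}−z̄) = -1203.1875
Denominator Σ(z_t−z̄)² = 2143.5873
r_1 = -1203.1875 / 2143.5873 = -0.561

-0.561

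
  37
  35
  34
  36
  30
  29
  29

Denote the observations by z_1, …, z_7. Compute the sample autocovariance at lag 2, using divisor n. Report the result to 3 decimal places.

1.015

Mean z̄ = (37 + 35 + 34 + 36 + 30 + 29 + 29)/7 = 32.8571
Deviations: 4.1429, 2.1429, 1.1429, 3.1429, -2.8571, -3.8571, -3.8571
Σ_{t=1}^{5}(z_t−z̄)(z_{t+2}−z̄) = 7.1020
γ_2 = 7.1020 / 7 = 1.015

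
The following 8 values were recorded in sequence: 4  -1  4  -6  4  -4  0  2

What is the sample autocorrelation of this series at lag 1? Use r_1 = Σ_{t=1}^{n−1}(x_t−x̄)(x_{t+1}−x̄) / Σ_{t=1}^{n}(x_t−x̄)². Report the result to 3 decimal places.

-0.684

Mean x̄ = (4 − 1 + 4 − 6 + 4 − 4 + 0 + 2)/8 = 0.3750
Deviations from mean: 3.6250, -1.3750, 3.6250, -6.3750, 3.6250, -4.3750, -0.3750, 1.6250
Numerator Σ_{t=1}^{7}(x_t−x̄)(x_{t+1}−x̄) = -71.0156
Denominator Σ(x_t−x̄)² = 103.8750
r_1 = -71.0156 / 103.8750 = -0.684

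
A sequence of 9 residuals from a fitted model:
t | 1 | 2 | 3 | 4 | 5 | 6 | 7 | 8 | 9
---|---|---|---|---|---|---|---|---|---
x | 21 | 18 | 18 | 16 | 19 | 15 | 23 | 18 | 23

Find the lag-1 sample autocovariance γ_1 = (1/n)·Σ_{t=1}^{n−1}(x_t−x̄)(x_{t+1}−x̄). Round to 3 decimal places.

Mean x̄ = (21 + 18 + 18 + 16 + 19 + 15 + 23 + 18 + 23)/9 = 19.0000
Σ_{t=1}^{8}(x_t−x̄)(x_{t+1}−x̄) = -22.0000
γ_1 = -22.0000 / 9 = -2.444

-2.444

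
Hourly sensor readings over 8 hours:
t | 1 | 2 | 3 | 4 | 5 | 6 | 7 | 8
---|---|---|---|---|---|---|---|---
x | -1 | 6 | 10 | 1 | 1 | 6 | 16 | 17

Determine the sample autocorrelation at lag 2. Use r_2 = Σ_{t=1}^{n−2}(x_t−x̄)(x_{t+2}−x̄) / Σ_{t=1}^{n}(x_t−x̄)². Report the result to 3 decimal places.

-0.287

Mean x̄ = (-1 + 6 + 10 + 1 + 1 + 6 + 16 + 17)/8 = 7.0000
Deviations from mean: -8.0000, -1.0000, 3.0000, -6.0000, -6.0000, -1.0000, 9.0000, 10.0000
Σ(x_t−x̄)(x_{t+2}−x̄) = (-24.0000) + (6.0000) + (-18.0000) + (6.0000) + (-54.0000) + (-10.0000) = -94.0000
Denominator Σ(x_t−x̄)² = 328.0000
r_2 = -94.0000 / 328.0000 = -0.287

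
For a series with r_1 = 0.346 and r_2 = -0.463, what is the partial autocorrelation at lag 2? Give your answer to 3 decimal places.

-0.662

φ_{22} = (r_2 − r_1²) / (1 − r_1²)
r_1² = (0.346)² = 0.119716
Numerator = -0.463 − 0.1197 = -0.5827; denominator = 1 − 0.1197 = 0.8803
φ_{22} = -0.5827 / 0.8803 = -0.662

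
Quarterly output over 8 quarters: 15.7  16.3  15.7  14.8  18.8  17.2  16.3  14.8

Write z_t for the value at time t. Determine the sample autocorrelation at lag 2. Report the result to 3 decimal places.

Mean z̄ = (15.7 + 16.3 + 15.7 + 14.8 + 18.8 + 17.2 + 16.3 + 14.8)/8 = 16.2000
Deviations from mean: -0.5000, 0.1000, -0.5000, -1.4000, 2.6000, 1.0000, 0.1000, -1.4000
Numerator Σ_{t=1}^{6}(z_t−z̄)(z_{t+2}−z̄) = -3.7300
Denominator Σ(z_t−z̄)² = 12.2000
r_2 = -3.7300 / 12.2000 = -0.306

-0.306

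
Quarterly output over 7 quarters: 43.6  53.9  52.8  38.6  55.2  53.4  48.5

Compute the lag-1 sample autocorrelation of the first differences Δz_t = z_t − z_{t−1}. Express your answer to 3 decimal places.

First differences Δz: 10.3, -1.1, -14.2, 16.6, -1.8, -4.9
Mean of differences = 0.8167
Numerator Σ(Δz_t−Δz̄)(Δz_{t+1}−Δz̄) = -252.7486
Denominator Σ(Δz_t−Δz̄)² = 607.7483
r_1(Δz) = -252.7486 / 607.7483 = -0.416

-0.416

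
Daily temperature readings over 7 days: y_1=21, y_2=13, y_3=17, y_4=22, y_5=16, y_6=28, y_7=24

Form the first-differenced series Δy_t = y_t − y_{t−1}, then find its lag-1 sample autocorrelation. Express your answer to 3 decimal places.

-0.567

First differences Δy: -8, 4, 5, -6, 12, -4
Mean of differences = 0.5000
Numerator Σ(Δy_t−Δȳ)(Δy_{t+1}−Δȳ) = -169.7500
Denominator Σ(Δy_t−Δȳ)² = 299.5000
r_1(Δy) = -169.7500 / 299.5000 = -0.567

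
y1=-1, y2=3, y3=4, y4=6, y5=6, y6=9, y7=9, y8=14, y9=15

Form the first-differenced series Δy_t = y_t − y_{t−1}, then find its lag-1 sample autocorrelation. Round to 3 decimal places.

First differences Δy: 4, 1, 2, 0, 3, 0, 5, 1
Mean of differences = 2.0000
Numerator Σ(Δy_t−Δȳ)(Δy_{t+1}−Δȳ) = -15.0000
Denominator Σ(Δy_t−Δȳ)² = 24.0000
r_1(Δy) = -15.0000 / 24.0000 = -0.625

-0.625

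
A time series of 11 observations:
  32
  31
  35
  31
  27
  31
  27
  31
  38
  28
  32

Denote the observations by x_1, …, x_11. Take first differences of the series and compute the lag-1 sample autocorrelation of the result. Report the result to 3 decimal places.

-0.511

First differences Δx: -1, 4, -4, -4, 4, -4, 4, 7, -10, 4
Mean of differences = 0.0000
Numerator Σ(Δx_t−Δx̄)(Δx_{t+1}−Δx̄) = -134.0000
Denominator Σ(Δx_t−Δx̄)² = 262.0000
r_1(Δx) = -134.0000 / 262.0000 = -0.511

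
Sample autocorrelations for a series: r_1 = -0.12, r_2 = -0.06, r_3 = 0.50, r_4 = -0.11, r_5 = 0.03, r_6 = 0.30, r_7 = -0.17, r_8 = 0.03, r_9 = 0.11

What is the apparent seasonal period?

3

The largest autocorrelation is r_3 = 0.50, with a weaker echo at lag 6 (0.30); the remaining lags stay at or below 0.11.
The dominant spike at lag 3 indicates a seasonal period of 3.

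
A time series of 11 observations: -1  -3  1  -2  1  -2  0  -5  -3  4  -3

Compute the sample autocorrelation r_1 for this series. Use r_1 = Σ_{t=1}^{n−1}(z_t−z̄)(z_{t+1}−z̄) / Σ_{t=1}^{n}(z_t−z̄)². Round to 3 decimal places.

-0.425

Mean z̄ = (-1 − 3 + 1 − 2 + 1 − 2 + 0 − 5 − 3 + 4 − 3)/11 = -1.1818
Numerator Σ_{t=1}^{10}(z_t−z̄)(z_{t+1}−z̄) = -27.0331
Denominator Σ(z_t−z̄)² = 63.6364
r_1 = -27.0331 / 63.6364 = -0.425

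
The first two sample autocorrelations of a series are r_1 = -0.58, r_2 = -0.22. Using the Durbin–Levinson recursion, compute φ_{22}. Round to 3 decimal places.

-0.838

φ_{22} = (r_2 − r_1²) / (1 − r_1²)
r_1² = (-0.58)² = 0.3364
Numerator = -0.22 − 0.3364 = -0.5564; denominator = 1 − 0.3364 = 0.6636
φ_{22} = -0.5564 / 0.6636 = -0.838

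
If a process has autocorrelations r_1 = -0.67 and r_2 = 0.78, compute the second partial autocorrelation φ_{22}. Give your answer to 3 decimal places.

0.601

φ_{22} = (r_2 − r_1²) / (1 − r_1²)
r_1² = (-0.67)² = 0.4489
Numerator = 0.78 − 0.4489 = 0.3311; denominator = 1 − 0.4489 = 0.5511
φ_{22} = 0.3311 / 0.5511 = 0.601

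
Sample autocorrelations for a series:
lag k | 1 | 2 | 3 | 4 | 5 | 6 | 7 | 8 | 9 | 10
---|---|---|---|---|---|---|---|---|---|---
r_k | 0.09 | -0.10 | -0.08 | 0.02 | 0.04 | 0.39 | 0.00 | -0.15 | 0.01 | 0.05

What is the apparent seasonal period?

6

The largest autocorrelation is r_6 = 0.39; the remaining lags stay at or below 0.09.
The dominant spike at lag 6 indicates a seasonal period of 6.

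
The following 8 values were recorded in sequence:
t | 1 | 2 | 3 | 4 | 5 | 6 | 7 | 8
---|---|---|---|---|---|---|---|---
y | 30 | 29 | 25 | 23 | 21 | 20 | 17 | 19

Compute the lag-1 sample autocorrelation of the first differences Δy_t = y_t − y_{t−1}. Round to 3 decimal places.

-0.291

First differences Δy: -1, -4, -2, -2, -1, -3, 2
Mean of differences = -1.5714
Numerator Σ(Δy_t−Δȳ)(Δy_{t+1}−Δȳ) = -6.3265
Denominator Σ(Δy_t−Δȳ)² = 21.7143
r_1(Δy) = -6.3265 / 21.7143 = -0.291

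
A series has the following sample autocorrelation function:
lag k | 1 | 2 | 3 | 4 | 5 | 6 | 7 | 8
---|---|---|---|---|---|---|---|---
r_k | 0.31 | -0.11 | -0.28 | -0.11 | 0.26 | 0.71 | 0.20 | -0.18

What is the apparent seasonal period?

The largest autocorrelation is r_6 = 0.71; the remaining lags stay at or below 0.31.
The dominant spike at lag 6 indicates a seasonal period of 6.

6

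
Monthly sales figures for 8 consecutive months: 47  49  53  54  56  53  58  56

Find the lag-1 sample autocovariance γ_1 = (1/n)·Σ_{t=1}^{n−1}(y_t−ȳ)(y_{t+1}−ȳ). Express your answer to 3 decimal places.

5.086

Mean ȳ = (47 + 49 + 53 + 54 + 56 + 53 + 58 + 56)/8 = 53.2500
Σ_{t=1}^{7}(y_t−ȳ)(y_{t+1}−ȳ) = 40.6875
γ_1 = 40.6875 / 8 = 5.086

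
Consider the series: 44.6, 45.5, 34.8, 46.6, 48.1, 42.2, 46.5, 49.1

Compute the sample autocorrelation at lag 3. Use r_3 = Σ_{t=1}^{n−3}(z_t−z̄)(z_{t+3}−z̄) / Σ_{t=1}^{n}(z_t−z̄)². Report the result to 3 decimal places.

Mean z̄ = (44.6 + 45.5 + 34.8 + 46.6 + 48.1 + 42.2 + 46.5 + 49.1)/8 = 44.6750
Deviations from mean: -0.0750, 0.8250, -9.8750, 1.9250, 3.4250, -2.4750, 1.8250, 4.4250
Σ(z_t−z̄)(z_{t+3}−z̄) = (-0.1444) + (2.8256) + (24.4406) + (3.5131) + (15.1556) = 45.7906
Denominator Σ(z_t−z̄)² = 142.6750
r_3 = 45.7906 / 142.6750 = 0.321

0.321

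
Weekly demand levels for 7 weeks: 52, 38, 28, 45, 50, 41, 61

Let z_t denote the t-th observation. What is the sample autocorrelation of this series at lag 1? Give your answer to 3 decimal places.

Mean z̄ = (52 + 38 + 28 + 45 + 50 + 41 + 61)/7 = 45.0000
Deviations from mean: 7.0000, -7.0000, -17.0000, 0.0000, 5.0000, -4.0000, 16.0000
Σ(z_t−z̄)(z_{t+1}−z̄) = (-49.0000) + (119.0000) + (0.0000) + (0.0000) + (-20.0000) + (-64.0000) = -14.0000
Denominator Σ(z_t−z̄)² = 684.0000
r_1 = -14.0000 / 684.0000 = -0.020

-0.020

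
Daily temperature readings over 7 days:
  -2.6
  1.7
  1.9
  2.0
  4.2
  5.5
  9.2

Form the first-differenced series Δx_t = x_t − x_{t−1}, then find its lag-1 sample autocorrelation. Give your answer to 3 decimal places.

First differences Δx: 4.3, 0.2, 0.1, 2.2, 1.3, 3.7
Mean of differences = 1.9667
Numerator Σ(Δx_t−Δx̄)(Δx_{t+1}−Δx̄) = -2.5711
Denominator Σ(Δx_t−Δx̄)² = 15.5533
r_1(Δx) = -2.5711 / 15.5533 = -0.165

-0.165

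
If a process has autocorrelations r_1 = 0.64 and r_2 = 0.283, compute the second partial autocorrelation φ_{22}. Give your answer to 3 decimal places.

φ_{22} = (r_2 − r_1²) / (1 − r_1²)
r_1² = (0.64)² = 0.4096
Numerator = 0.283 − 0.4096 = -0.1266; denominator = 1 − 0.4096 = 0.5904
φ_{22} = -0.1266 / 0.5904 = -0.214

-0.214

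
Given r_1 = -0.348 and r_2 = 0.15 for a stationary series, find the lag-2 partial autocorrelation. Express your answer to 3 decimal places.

φ_{22} = (r_2 − r_1²) / (1 − r_1²)
r_1² = (-0.348)² = 0.121104
Numerator = 0.15 − 0.1211 = 0.0289; denominator = 1 − 0.1211 = 0.8789
φ_{22} = 0.0289 / 0.8789 = 0.033

0.033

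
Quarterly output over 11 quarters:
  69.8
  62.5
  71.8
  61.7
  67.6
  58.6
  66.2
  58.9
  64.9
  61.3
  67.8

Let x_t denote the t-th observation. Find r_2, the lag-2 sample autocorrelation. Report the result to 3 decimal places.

Mean x̄ = (69.8 + 62.5 + 71.8 + 61.7 + 67.6 + 58.6 + 66.2 + 58.9 + 64.9 + 61.3 + 67.8)/11 = 64.6455
Numerator Σ_{t=1}^{9}(x_t−x̄)(x_{t+2}−x̄) = 141.8895
Denominator Σ(x_t−x̄)² = 192.9473
r_2 = 141.8895 / 192.9473 = 0.735

0.735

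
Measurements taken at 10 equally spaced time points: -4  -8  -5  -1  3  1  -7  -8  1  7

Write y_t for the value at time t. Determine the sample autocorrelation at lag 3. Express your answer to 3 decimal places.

Mean ȳ = (-4 − 8 − 5 − 1 + 3 + 1 − 7 − 8 + 1 + 7)/10 = -2.1000
Σ(y_t−ȳ)(y_{t+3}−ȳ) = (-2.0900) + (-30.0900) + (-8.9900) + (-5.3900) + (-30.0900) + (9.6100) + (-44.5900) = -111.6300
Denominator Σ(y_t−ȳ)² = 234.9000
r_3 = -111.6300 / 234.9000 = -0.475

-0.475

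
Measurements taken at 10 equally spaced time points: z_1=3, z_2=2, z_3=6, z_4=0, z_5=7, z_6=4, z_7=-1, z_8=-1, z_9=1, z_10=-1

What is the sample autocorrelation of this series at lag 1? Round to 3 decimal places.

Mean z̄ = (3 + 2 + 6 + 0 + 7 + 4 − 1 − 1 + 1 − 1)/10 = 2.0000
Numerator Σ_{t=1}^{9}(z_t−z̄)(z_{t+1}−z̄) = 1.0000
Denominator Σ(z_t−z̄)² = 78.0000
r_1 = 1.0000 / 78.0000 = 0.013

0.013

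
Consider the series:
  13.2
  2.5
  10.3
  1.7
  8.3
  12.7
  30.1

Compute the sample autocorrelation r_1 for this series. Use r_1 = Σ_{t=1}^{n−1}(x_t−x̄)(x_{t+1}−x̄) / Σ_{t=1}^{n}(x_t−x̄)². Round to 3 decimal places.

0.096

Mean x̄ = (13.2 + 2.5 + 10.3 + 1.7 + 8.3 + 12.7 + 30.1)/7 = 11.2571
Deviations from mean: 1.9429, -8.7571, -0.9571, -9.5571, -2.9571, 1.4429, 18.8429
Σ(x_t−x̄)(x_{t+1}−x̄) = (-17.0139) + (8.3818) + (9.1476) + (28.2618) + (-4.2667) + (27.1876) = 51.6982
Denominator Σ(x_t−x̄)² = 538.5971
r_1 = 51.6982 / 538.5971 = 0.096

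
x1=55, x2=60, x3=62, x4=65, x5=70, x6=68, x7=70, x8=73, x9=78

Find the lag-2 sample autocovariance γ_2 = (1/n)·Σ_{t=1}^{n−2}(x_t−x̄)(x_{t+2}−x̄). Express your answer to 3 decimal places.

11.656

Mean x̄ = (55 + 60 + 62 + 65 + 70 + 68 + 70 + 73 + 78)/9 = 66.7778
Σ_{t=1}^{7}(x_t−x̄)(x_{t+2}−x̄) = 104.9012
γ_2 = 104.9012 / 9 = 11.656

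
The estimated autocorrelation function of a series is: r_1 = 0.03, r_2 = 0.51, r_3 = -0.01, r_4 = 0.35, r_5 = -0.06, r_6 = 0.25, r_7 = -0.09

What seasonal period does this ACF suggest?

The largest autocorrelation is r_2 = 0.51, with weaker echoes at lags 4 (0.35) and 6 (0.25); the remaining lags stay at or below 0.03.
The dominant spike at lag 2 indicates a seasonal period of 2.

2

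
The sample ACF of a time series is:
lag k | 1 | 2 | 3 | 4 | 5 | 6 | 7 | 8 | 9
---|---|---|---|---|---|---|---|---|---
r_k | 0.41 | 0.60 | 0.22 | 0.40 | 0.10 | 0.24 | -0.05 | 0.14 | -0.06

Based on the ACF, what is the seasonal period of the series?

2

The largest autocorrelation is r_2 = 0.60; the remaining lags stay at or below 0.41.
The dominant spike at lag 2 indicates a seasonal period of 2.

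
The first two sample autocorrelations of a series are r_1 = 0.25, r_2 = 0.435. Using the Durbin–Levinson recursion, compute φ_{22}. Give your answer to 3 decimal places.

φ_{22} = (r_2 − r_1²) / (1 − r_1²)
r_1² = (0.25)² = 0.0625
Numerator = 0.435 − 0.0625 = 0.3725; denominator = 1 − 0.0625 = 0.9375
φ_{22} = 0.3725 / 0.9375 = 0.397

0.397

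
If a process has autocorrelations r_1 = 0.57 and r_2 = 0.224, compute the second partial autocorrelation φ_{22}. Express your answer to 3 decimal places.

-0.149

φ_{22} = (r_2 − r_1²) / (1 − r_1²)
r_1² = (0.57)² = 0.3249
Numerator = 0.224 − 0.3249 = -0.1009; denominator = 1 − 0.3249 = 0.6751
φ_{22} = -0.1009 / 0.6751 = -0.149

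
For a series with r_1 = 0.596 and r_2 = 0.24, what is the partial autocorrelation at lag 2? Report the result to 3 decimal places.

φ_{22} = (r_2 − r_1²) / (1 − r_1²)
r_1² = (0.596)² = 0.355216
Numerator = 0.24 − 0.3552 = -0.1152; denominator = 1 − 0.3552 = 0.6448
φ_{22} = -0.1152 / 0.6448 = -0.179

-0.179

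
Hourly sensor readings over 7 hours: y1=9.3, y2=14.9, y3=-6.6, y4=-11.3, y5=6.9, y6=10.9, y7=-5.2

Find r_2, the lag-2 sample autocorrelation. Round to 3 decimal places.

-0.674

Mean ȳ = (9.3 + 14.9 − 6.6 − 11.3 + 6.9 + 10.9 − 5.2)/7 = 2.7000
Deviations from mean: 6.6000, 12.2000, -9.3000, -14.0000, 4.2000, 8.2000, -7.9000
Numerator Σ_{t=1}^{5}(y_t−ȳ)(y_{t+2}−ȳ) = -419.2200
Denominator Σ(y_t−ȳ)² = 622.1800
r_2 = -419.2200 / 622.1800 = -0.674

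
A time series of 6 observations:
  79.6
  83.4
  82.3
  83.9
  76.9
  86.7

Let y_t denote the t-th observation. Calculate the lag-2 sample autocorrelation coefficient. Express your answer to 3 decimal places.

0.152

Mean ȳ = (79.6 + 83.4 + 82.3 + 83.9 + 76.9 + 86.7)/6 = 82.1333
Numerator Σ_{t=1}^{4}(y_t−ȳ)(y_{t+2}−ȳ) = 9.0111
Denominator Σ(y_t−ȳ)² = 59.4133
r_2 = 9.0111 / 59.4133 = 0.152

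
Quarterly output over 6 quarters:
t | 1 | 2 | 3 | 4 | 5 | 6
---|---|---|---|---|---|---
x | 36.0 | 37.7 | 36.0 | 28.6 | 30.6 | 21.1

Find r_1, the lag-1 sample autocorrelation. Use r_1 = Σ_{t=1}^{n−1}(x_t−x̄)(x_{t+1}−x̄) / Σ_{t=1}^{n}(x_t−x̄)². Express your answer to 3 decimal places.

0.273

Mean x̄ = (36.0 + 37.7 + 36.0 + 28.6 + 30.6 + 21.1)/6 = 31.6667
Numerator Σ_{t=1}^{5}(x_t−x̄)(x_{t+1}−x̄) = 53.5422
Denominator Σ(x_t−x̄)² = 196.1533
r_1 = 53.5422 / 196.1533 = 0.273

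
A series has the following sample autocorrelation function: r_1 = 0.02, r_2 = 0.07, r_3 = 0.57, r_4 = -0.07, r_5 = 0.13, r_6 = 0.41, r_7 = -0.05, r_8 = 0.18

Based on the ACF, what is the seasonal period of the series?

The largest autocorrelation is r_3 = 0.57, with a weaker echo at lag 6 (0.41); the remaining lags stay at or below 0.18.
The dominant spike at lag 3 indicates a seasonal period of 3.

3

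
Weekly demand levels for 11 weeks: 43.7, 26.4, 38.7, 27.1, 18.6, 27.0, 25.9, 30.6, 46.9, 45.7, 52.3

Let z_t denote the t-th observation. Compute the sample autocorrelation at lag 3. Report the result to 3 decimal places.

Mean z̄ = (43.7 + 26.4 + 38.7 + 27.1 + 18.6 + 27.0 + 25.9 + 30.6 + 46.9 + 45.7 + 52.3)/11 = 34.8091
Numerator Σ_{t=1}^{8}(z_t−z̄)(z_{t+3}−z̄) = -90.7830
Denominator Σ(z_t−z̄)² = 1215.8691
r_3 = -90.7830 / 1215.8691 = -0.075

-0.075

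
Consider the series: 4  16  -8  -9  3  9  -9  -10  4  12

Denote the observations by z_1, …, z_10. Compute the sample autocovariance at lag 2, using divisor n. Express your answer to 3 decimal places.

Mean z̄ = (4 + 16 − 8 − 9 + 3 + 9 − 9 − 10 + 4 + 12)/10 = 1.2000
Σ_{t=1}^{8}(z_t−z̄)(z_{t+2}−z̄) = -528.0800
γ_2 = -528.0800 / 10 = -52.808

-52.808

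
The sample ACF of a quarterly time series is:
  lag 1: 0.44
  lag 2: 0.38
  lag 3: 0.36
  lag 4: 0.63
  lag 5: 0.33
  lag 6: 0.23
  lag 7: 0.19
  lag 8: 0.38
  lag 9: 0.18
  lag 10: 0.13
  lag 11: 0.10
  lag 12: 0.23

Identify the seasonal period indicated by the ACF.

The largest autocorrelation is r_4 = 0.63; the remaining lags stay at or below 0.44. The elevated value at lag 1 (0.44), dropping to 0.38 at lag 2, reflects decaying short-term dependence rather than seasonality.
The dominant spike at lag 4 indicates a seasonal period of 4.

4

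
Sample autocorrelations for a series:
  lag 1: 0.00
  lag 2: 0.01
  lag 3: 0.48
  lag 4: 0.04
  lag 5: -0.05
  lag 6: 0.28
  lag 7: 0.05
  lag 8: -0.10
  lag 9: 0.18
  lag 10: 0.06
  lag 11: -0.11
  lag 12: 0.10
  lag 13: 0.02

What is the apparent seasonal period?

3

The largest autocorrelation is r_3 = 0.48, with weaker echoes at lags 6 (0.28) and 9 (0.18); the remaining lags stay at or below 0.10.
The dominant spike at lag 3 indicates a seasonal period of 3.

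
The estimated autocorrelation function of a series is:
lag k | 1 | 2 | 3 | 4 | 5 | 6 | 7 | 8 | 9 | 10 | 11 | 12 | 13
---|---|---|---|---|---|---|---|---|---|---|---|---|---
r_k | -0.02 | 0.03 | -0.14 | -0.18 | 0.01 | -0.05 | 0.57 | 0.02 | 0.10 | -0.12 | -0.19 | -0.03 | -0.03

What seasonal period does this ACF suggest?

7

The largest autocorrelation is r_7 = 0.57; the remaining lags stay at or below 0.10.
The dominant spike at lag 7 indicates a seasonal period of 7.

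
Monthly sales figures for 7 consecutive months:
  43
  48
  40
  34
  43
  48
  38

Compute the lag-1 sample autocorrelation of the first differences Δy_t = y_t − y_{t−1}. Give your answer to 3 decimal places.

-0.158

First differences Δy: 5, -8, -6, 9, 5, -10
Mean of differences = -0.8333
Numerator Σ(Δy_t−Δȳ)(Δy_{t+1}−Δȳ) = -51.6944
Denominator Σ(Δy_t−Δȳ)² = 326.8333
r_1(Δy) = -51.6944 / 326.8333 = -0.158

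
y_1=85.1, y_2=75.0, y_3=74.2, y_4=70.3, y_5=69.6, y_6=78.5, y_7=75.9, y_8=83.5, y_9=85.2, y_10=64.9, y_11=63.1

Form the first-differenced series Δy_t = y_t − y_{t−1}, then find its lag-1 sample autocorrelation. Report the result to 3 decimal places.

-0.075

First differences Δy: -10.1, -0.8, -3.9, -0.7, 8.9, -2.6, 7.6, 1.7, -20.3, -1.8
Mean of differences = -2.2000
Numerator Σ(Δy_t−Δȳ)(Δy_{t+1}−Δȳ) = -47.3100
Denominator Σ(Δy_t−Δȳ)² = 631.9000
r_1(Δy) = -47.3100 / 631.9000 = -0.075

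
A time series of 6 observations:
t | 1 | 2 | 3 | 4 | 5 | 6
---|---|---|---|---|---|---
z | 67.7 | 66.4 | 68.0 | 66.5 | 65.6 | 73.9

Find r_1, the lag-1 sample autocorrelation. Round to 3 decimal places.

Mean z̄ = (67.7 + 66.4 + 68.0 + 66.5 + 65.6 + 73.9)/6 = 68.0167
Deviations from mean: -0.3167, -1.6167, -0.0167, -1.5167, -2.4167, 5.8833
Σ(z_t−z̄)(z_{t+1}−z̄) = (0.5119) + (0.0269) + (0.0253) + (3.6653) + (-14.2181) = -9.9886
Denominator Σ(z_t−z̄)² = 45.4683
r_1 = -9.9886 / 45.4683 = -0.220

-0.220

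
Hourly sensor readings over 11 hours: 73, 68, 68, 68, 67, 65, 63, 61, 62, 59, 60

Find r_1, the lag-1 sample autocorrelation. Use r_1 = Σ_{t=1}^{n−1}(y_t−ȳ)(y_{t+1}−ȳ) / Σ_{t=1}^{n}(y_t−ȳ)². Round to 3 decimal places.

0.625

Mean ȳ = (73 + 68 + 68 + 68 + 67 + 65 + 63 + 61 + 62 + 59 + 60)/11 = 64.9091
Numerator Σ_{t=1}^{10}(y_t−ȳ)(y_{t+1}−ȳ) = 115.6281
Denominator Σ(y_t−ȳ)² = 184.9091
r_1 = 115.6281 / 184.9091 = 0.625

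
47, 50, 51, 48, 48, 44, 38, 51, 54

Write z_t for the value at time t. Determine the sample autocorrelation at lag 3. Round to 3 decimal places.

-0.209

Mean z̄ = (47 + 50 + 51 + 48 + 48 + 44 + 38 + 51 + 54)/9 = 47.8889
Σ(z_t−z̄)(z_{t+3}−z̄) = (-0.0988) + (0.2346) + (-12.0988) + (-1.0988) + (0.3457) + (-23.7654) = -36.4815
Denominator Σ(z_t−z̄)² = 174.8889
r_3 = -36.4815 / 174.8889 = -0.209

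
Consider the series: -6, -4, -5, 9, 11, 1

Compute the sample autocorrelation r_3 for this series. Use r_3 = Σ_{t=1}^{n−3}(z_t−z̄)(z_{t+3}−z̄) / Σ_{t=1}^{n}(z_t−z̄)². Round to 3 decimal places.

Mean z̄ = (-6 − 4 − 5 + 9 + 11 + 1)/6 = 1.0000
Deviations from mean: -7.0000, -5.0000, -6.0000, 8.0000, 10.0000, 0.0000
Σ(z_t−z̄)(z_{t+3}−z̄) = (-56.0000) + (-50.0000) + (0.0000) = -106.0000
Denominator Σ(z_t−z̄)² = 274.0000
r_3 = -106.0000 / 274.0000 = -0.387

-0.387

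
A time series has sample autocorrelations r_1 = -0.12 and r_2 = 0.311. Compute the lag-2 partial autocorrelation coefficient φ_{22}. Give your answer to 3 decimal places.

0.301

φ_{22} = (r_2 − r_1²) / (1 − r_1²)
r_1² = (-0.12)² = 0.0144
Numerator = 0.311 − 0.0144 = 0.2966; denominator = 1 − 0.0144 = 0.9856
φ_{22} = 0.2966 / 0.9856 = 0.301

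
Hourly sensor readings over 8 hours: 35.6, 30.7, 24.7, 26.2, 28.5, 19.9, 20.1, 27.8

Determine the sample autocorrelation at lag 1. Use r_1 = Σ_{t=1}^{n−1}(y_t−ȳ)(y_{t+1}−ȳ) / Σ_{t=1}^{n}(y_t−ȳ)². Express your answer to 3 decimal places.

Mean ȳ = (35.6 + 30.7 + 24.7 + 26.2 + 28.5 + 19.9 + 20.1 + 27.8)/8 = 26.6875
Deviations from mean: 8.9125, 4.0125, -1.9875, -0.4875, 1.8125, -6.7875, -6.5875, 1.1125
Σ(y_t−ȳ)(y_{t+1}−ȳ) = (35.7614) + (-7.9748) + (0.9689) + (-0.8836) + (-12.3023) + (44.7127) + (-7.3286) = 52.9536
Denominator Σ(y_t−ȳ)² = 193.7088
r_1 = 52.9536 / 193.7088 = 0.273

0.273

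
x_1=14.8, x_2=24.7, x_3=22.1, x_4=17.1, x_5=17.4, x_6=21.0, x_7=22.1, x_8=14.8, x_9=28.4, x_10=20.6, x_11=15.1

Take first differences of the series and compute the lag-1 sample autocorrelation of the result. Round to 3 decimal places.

First differences Δx: 9.9, -2.6, -5.0, 0.3, 3.6, 1.1, -7.3, 13.6, -7.8, -5.5
Mean of differences = 0.0300
Numerator Σ(Δx_t−Δx̄)(Δx_{t+1}−Δx̄) = -179.5679
Denominator Σ(Δx_t−Δx̄)² = 473.3610
r_1(Δx) = -179.5679 / 473.3610 = -0.379

-0.379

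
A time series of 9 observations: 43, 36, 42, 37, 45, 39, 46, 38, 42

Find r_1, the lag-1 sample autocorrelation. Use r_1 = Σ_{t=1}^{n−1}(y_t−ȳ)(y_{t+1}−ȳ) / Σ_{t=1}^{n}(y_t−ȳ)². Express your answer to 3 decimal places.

Mean ȳ = (43 + 36 + 42 + 37 + 45 + 39 + 46 + 38 + 42)/9 = 40.8889
Numerator Σ_{t=1}^{8}(y_t−ȳ)(y_{t+1}−ȳ) = -71.4568
Denominator Σ(y_t−ȳ)² = 100.8889
r_1 = -71.4568 / 100.8889 = -0.708

-0.708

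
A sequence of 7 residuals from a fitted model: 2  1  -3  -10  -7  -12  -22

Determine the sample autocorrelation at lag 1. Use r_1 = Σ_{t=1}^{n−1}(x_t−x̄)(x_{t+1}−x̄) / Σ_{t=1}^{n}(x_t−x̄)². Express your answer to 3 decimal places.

0.401

Mean x̄ = (2 + 1 − 3 − 10 − 7 − 12 − 22)/7 = -7.2857
Σ(x_t−x̄)(x_{t+1}−x̄) = (76.9388) + (35.5102) + (-11.6327) + (-0.7755) + (-1.3469) + (69.3673) = 168.0612
Denominator Σ(x_t−x̄)² = 419.4286
r_1 = 168.0612 / 419.4286 = 0.401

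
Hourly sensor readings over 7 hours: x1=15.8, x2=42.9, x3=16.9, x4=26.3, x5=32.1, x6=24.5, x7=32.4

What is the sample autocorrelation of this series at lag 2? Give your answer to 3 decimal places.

0.150

Mean x̄ = (15.8 + 42.9 + 16.9 + 26.3 + 32.1 + 24.5 + 32.4)/7 = 27.2714
Deviations from mean: -11.4714, 15.6286, -10.3714, -0.9714, 4.8286, -2.7714, 5.1286
Numerator Σ_{t=1}^{5}(x_t−x̄)(x_{t+2}−x̄) = 81.1698
Denominator Σ(x_t−x̄)² = 541.6543
r_2 = 81.1698 / 541.6543 = 0.150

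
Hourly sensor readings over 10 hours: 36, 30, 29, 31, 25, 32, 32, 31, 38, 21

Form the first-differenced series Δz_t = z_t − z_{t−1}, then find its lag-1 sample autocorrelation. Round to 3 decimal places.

First differences Δz: -6, -1, 2, -6, 7, 0, -1, 7, -17
Mean of differences = -1.6667
Numerator Σ(Δz_t−Δz̄)(Δz_{t+1}−Δz̄) = -165.4444
Denominator Σ(Δz_t−Δz̄)² = 440.0000
r_1(Δz) = -165.4444 / 440.0000 = -0.376

-0.376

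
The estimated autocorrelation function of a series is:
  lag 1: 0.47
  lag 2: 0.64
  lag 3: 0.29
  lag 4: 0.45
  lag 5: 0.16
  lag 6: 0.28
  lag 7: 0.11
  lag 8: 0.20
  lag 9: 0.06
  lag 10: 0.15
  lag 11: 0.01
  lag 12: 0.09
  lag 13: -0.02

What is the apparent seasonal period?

The largest autocorrelation is r_2 = 0.64; the remaining lags stay at or below 0.47.
The dominant spike at lag 2 indicates a seasonal period of 2.

2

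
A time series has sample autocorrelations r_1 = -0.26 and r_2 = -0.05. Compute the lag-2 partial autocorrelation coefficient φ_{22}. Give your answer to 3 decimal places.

-0.126

φ_{22} = (r_2 − r_1²) / (1 − r_1²)
r_1² = (-0.26)² = 0.0676
Numerator = -0.05 − 0.0676 = -0.1176; denominator = 1 − 0.0676 = 0.9324
φ_{22} = -0.1176 / 0.9324 = -0.126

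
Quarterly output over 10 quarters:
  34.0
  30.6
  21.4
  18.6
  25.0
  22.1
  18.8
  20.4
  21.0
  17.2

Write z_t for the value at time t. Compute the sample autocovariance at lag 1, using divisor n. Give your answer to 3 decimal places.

Mean z̄ = (34.0 + 30.6 + 21.4 + 18.6 + 25.0 + 22.1 + 18.8 + 20.4 + 21.0 + 17.2)/10 = 22.9100
Σ_{t=1}^{9}(z_t−z̄)(z_{t+1}−z̄) = 98.8229
γ_1 = 98.8229 / 10 = 9.882

9.882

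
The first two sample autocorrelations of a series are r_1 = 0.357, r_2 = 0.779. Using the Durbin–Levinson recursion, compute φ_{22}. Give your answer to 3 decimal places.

φ_{22} = (r_2 − r_1²) / (1 − r_1²)
r_1² = (0.357)² = 0.127449
Numerator = 0.779 − 0.1274 = 0.6516; denominator = 1 − 0.1274 = 0.8726
φ_{22} = 0.6516 / 0.8726 = 0.747

0.747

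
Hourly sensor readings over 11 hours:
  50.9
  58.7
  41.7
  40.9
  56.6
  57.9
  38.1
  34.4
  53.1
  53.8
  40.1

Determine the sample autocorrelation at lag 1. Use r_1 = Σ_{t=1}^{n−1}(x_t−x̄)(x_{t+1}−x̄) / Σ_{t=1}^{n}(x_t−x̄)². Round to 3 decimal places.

-0.020

Mean x̄ = (50.9 + 58.7 + 41.7 + 40.9 + 56.6 + 57.9 + 38.1 + 34.4 + 53.1 + 53.8 + 40.1)/11 = 47.8364
Numerator Σ_{t=1}^{10}(x_t−x̄)(x_{t+1}−x̄) = -16.0431
Denominator Σ(x_t−x̄)² = 789.7055
r_1 = -16.0431 / 789.7055 = -0.020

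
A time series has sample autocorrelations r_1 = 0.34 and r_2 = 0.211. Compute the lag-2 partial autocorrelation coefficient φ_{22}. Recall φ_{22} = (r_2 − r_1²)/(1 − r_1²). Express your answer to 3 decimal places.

0.108

φ_{22} = (r_2 − r_1²) / (1 − r_1²)
r_1² = (0.34)² = 0.1156
Numerator = 0.211 − 0.1156 = 0.0954; denominator = 1 − 0.1156 = 0.8844
φ_{22} = 0.0954 / 0.8844 = 0.108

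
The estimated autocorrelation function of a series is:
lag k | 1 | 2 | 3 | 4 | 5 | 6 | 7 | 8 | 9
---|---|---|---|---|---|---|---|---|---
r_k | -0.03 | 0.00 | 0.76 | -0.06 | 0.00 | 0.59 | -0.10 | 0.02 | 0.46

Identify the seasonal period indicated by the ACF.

The largest autocorrelation is r_3 = 0.76, with weaker echoes at lags 6 (0.59) and 9 (0.46); the remaining lags stay at or below 0.02.
The dominant spike at lag 3 indicates a seasonal period of 3.

3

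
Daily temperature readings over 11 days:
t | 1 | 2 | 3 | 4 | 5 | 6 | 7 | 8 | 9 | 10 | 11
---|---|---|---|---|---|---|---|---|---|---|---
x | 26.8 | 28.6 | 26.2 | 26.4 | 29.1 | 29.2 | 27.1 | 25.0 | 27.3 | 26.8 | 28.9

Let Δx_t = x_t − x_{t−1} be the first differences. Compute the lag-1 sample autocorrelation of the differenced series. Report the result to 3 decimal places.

First differences Δx: 1.8, -2.4, 0.2, 2.7, 0.1, -2.1, -2.1, 2.3, -0.5, 2.1
Mean of differences = 0.2100
Numerator Σ(Δx_t−Δx̄)(Δx_{t+1}−Δx̄) = -6.4861
Denominator Σ(Δx_t−Δx̄)² = 34.6690
r_1(Δx) = -6.4861 / 34.6690 = -0.187

-0.187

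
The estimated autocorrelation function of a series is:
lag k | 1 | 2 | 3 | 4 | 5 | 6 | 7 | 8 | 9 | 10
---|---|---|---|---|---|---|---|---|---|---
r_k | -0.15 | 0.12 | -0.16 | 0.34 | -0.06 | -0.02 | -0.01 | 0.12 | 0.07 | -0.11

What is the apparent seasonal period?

4

The largest autocorrelation is r_4 = 0.34; the remaining lags stay at or below 0.12.
The dominant spike at lag 4 indicates a seasonal period of 4.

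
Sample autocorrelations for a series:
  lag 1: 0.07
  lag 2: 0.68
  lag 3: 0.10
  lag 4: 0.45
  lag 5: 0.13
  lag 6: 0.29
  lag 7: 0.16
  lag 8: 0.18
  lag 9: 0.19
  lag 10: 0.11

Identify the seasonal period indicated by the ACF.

2

The largest autocorrelation is r_2 = 0.68, with weaker echoes at lags 4 (0.45) and 6 (0.29); the remaining lags stay at or below 0.19.
The dominant spike at lag 2 indicates a seasonal period of 2.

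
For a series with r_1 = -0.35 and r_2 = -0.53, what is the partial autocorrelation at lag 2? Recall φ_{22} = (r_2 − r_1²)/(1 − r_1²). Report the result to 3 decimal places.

φ_{22} = (r_2 − r_1²) / (1 − r_1²)
r_1² = (-0.35)² = 0.1225
Numerator = -0.53 − 0.1225 = -0.6525; denominator = 1 − 0.1225 = 0.8775
φ_{22} = -0.6525 / 0.8775 = -0.744

-0.744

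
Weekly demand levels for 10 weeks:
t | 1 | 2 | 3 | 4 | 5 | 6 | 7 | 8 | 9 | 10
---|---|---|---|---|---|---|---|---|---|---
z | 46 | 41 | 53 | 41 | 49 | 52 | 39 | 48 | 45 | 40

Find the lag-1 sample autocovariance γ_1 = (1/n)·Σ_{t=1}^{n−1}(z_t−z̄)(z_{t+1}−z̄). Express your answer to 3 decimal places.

Mean z̄ = (46 + 41 + 53 + 41 + 49 + 52 + 39 + 48 + 45 + 40)/10 = 45.4000
Σ_{t=1}^{9}(z_t−z̄)(z_{t+1}−z̄) = -119.3600
γ_1 = -119.3600 / 10 = -11.936

-11.936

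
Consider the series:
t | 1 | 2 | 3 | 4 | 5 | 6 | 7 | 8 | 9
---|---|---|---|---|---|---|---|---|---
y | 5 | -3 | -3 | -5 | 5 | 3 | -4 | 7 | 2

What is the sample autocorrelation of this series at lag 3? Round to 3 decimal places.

0.047

Mean ȳ = (5 − 3 − 3 − 5 + 5 + 3 − 4 + 7 + 2)/9 = 0.7778
Σ(y_t−ȳ)(y_{t+3}−ȳ) = (-24.3951) + (-15.9506) + (-8.3951) + (27.6049) + (26.2716) + (2.7160) = 7.8519
Denominator Σ(y_t−ȳ)² = 165.5556
r_3 = 7.8519 / 165.5556 = 0.047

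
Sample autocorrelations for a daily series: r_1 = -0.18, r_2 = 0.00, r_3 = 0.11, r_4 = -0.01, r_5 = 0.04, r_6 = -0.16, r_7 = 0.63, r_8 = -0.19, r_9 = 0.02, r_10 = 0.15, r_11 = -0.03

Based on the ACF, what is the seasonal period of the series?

7

The largest autocorrelation is r_7 = 0.63; the remaining lags stay at or below 0.15.
The dominant spike at lag 7 indicates a seasonal period of 7.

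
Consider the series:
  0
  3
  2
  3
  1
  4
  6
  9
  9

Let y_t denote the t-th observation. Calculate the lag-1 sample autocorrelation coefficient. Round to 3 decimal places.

0.542

Mean ȳ = (0 + 3 + 2 + 3 + 1 + 4 + 6 + 9 + 9)/9 = 4.1111
Numerator Σ_{t=1}^{8}(y_t−ȳ)(y_{t+1}−ȳ) = 45.9877
Denominator Σ(y_t−ȳ)² = 84.8889
r_1 = 45.9877 / 84.8889 = 0.542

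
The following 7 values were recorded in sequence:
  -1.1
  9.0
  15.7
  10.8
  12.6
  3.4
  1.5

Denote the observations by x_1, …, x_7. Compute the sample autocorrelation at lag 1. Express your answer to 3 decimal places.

Mean x̄ = (-1.1 + 9.0 + 15.7 + 10.8 + 12.6 + 3.4 + 1.5)/7 = 7.4143
Deviations from mean: -8.5143, 1.5857, 8.2857, 3.3857, 5.1857, -4.0143, -5.9143
Numerator Σ_{t=1}^{6}(x_t−x̄)(x_{t+1}−x̄) = 48.1727
Denominator Σ(x_t−x̄)² = 233.1086
r_1 = 48.1727 / 233.1086 = 0.207

0.207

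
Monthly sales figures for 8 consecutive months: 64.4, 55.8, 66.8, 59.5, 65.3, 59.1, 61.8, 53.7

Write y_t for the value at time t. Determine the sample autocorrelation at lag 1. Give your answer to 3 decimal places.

-0.520

Mean ȳ = (64.4 + 55.8 + 66.8 + 59.5 + 65.3 + 59.1 + 61.8 + 53.7)/8 = 60.8000
Deviations from mean: 3.6000, -5.0000, 6.0000, -1.3000, 4.5000, -1.7000, 1.0000, -7.1000
Σ(y_t−ȳ)(y_{t+1}−ȳ) = (-18.0000) + (-30.0000) + (-7.8000) + (-5.8500) + (-7.6500) + (-1.7000) + (-7.1000) = -78.1000
Denominator Σ(y_t−ȳ)² = 150.2000
r_1 = -78.1000 / 150.2000 = -0.520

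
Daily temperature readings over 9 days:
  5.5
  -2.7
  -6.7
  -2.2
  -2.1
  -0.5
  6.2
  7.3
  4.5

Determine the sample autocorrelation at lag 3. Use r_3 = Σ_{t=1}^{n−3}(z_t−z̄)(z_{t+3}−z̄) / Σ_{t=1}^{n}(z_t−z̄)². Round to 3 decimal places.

Mean z̄ = (5.5 − 2.7 − 6.7 − 2.2 − 2.1 − 0.5 + 6.2 + 7.3 + 4.5)/9 = 1.0333
Numerator Σ_{t=1}^{6}(z_t−z̄)(z_{t+3}−z̄) = -32.5433
Denominator Σ(z_t−z̄)² = 194.3000
r_3 = -32.5433 / 194.3000 = -0.167

-0.167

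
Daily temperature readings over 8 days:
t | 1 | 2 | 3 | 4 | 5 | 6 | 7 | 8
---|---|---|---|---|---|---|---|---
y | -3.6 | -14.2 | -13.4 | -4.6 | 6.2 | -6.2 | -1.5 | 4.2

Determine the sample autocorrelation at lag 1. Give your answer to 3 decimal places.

0.220

Mean ȳ = (-3.6 − 14.2 − 13.4 − 4.6 + 6.2 − 6.2 − 1.5 + 4.2)/8 = -4.1375
Deviations from mean: 0.5375, -10.0625, -9.2625, -0.4625, 10.3375, -2.0625, 2.6375, 8.3375
Numerator Σ_{t=1}^{7}(y_t−ȳ)(y_{t+1}−ȳ) = 82.5273
Denominator Σ(y_t−ȳ)² = 375.1388
r_1 = 82.5273 / 375.1388 = 0.220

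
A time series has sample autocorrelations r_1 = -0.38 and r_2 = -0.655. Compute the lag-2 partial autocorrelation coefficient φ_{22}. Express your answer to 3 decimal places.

φ_{22} = (r_2 − r_1²) / (1 − r_1²)
r_1² = (-0.38)² = 0.1444
Numerator = -0.655 − 0.1444 = -0.7994; denominator = 1 − 0.1444 = 0.8556
φ_{22} = -0.7994 / 0.8556 = -0.934

-0.934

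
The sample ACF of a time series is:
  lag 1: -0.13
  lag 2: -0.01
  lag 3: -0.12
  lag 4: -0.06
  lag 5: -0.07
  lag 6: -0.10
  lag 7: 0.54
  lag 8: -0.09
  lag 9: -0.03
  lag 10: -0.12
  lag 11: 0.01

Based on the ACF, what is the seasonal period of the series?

7

The largest autocorrelation is r_7 = 0.54; the remaining lags stay at or below 0.01.
The dominant spike at lag 7 indicates a seasonal period of 7.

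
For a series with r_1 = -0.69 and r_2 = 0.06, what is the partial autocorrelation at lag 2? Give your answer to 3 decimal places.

φ_{22} = (r_2 − r_1²) / (1 − r_1²)
r_1² = (-0.69)² = 0.4761
Numerator = 0.06 − 0.4761 = -0.4161; denominator = 1 − 0.4761 = 0.5239
φ_{22} = -0.4161 / 0.5239 = -0.794

-0.794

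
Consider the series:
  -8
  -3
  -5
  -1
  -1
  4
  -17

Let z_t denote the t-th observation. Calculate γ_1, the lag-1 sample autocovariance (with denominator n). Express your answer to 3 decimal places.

-10.455

Mean z̄ = (-8 − 3 − 5 − 1 − 1 + 4 − 17)/7 = -4.4286
Σ_{t=1}^{6}(z_t−z̄)(z_{t+1}−z̄) = -73.1837
γ_1 = -73.1837 / 7 = -10.455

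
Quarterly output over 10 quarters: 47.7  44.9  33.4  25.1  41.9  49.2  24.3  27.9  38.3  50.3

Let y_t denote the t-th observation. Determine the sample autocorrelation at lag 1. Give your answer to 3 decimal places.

0.087

Mean ȳ = (47.7 + 44.9 + 33.4 + 25.1 + 41.9 + 49.2 + 24.3 + 27.9 + 38.3 + 50.3)/10 = 38.3000
Numerator Σ_{t=1}^{9}(y_t−ȳ)(y_{t+1}−ȳ) = 79.1000
Denominator Σ(y_t−ȳ)² = 910.1000
r_1 = 79.1000 / 910.1000 = 0.087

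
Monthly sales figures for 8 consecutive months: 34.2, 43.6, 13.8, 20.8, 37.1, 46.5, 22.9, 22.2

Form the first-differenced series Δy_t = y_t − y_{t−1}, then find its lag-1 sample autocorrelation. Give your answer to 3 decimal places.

First differences Δy: 9.4, -29.8, 7.0, 16.3, 9.4, -23.6, -0.7
Mean of differences = -1.7143
Numerator Σ(Δy_t−Δȳ)(Δy_{t+1}−Δȳ) = -465.1445
Denominator Σ(Δy_t−Δȳ)² = 1916.3286
r_1(Δy) = -465.1445 / 1916.3286 = -0.243

-0.243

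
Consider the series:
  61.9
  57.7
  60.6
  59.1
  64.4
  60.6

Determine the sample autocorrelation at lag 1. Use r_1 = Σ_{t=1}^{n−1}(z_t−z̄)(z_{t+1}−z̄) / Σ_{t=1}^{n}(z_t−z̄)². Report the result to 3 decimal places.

Mean z̄ = (61.9 + 57.7 + 60.6 + 59.1 + 64.4 + 60.6)/6 = 60.7167
Deviations from mean: 1.1833, -3.0167, -0.1167, -1.6167, 3.6833, -0.1167
Numerator Σ_{t=1}^{5}(z_t−z̄)(z_{t+1}−z̄) = -9.4136
Denominator Σ(z_t−z̄)² = 26.7083
r_1 = -9.4136 / 26.7083 = -0.352

-0.352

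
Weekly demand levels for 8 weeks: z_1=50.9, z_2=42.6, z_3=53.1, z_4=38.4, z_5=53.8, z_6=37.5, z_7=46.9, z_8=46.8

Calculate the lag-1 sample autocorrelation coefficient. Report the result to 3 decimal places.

Mean z̄ = (50.9 + 42.6 + 53.1 + 38.4 + 53.8 + 37.5 + 46.9 + 46.8)/8 = 46.2500
Deviations from mean: 4.6500, -3.6500, 6.8500, -7.8500, 7.5500, -8.7500, 0.6500, 0.5500
Σ(z_t−z̄)(z_{t+1}−z̄) = (-16.9725) + (-25.0025) + (-53.7725) + (-59.2675) + (-66.0625) + (-5.6875) + (0.3575) = -226.4075
Denominator Σ(z_t−z̄)² = 277.7800
r_1 = -226.4075 / 277.7800 = -0.815

-0.815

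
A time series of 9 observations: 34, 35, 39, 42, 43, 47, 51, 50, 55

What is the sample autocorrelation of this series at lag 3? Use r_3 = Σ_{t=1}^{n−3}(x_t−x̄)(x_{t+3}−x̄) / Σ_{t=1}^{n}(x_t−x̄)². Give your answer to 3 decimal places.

Mean x̄ = (34 + 35 + 39 + 42 + 43 + 47 + 51 + 50 + 55)/9 = 44.0000
Numerator Σ_{t=1}^{6}(x_t−x̄)(x_{t+3}−x̄) = 27.0000
Denominator Σ(x_t−x̄)² = 426.0000
r_3 = 27.0000 / 426.0000 = 0.063

0.063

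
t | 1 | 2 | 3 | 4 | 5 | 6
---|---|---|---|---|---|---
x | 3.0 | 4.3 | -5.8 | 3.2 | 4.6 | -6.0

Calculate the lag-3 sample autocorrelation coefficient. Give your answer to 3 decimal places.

0.499

Mean x̄ = (3.0 + 4.3 − 5.8 + 3.2 + 4.6 − 6.0)/6 = 0.5500
Deviations from mean: 2.4500, 3.7500, -6.3500, 2.6500, 4.0500, -6.5500
Σ(x_t−x̄)(x_{t+3}−x̄) = (6.4925) + (15.1875) + (41.5925) = 63.2725
Denominator Σ(x_t−x̄)² = 126.7150
r_3 = 63.2725 / 126.7150 = 0.499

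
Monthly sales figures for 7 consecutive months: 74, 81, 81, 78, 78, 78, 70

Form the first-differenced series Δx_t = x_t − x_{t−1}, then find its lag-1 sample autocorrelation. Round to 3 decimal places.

First differences Δx: 7, 0, -3, 0, 0, -8
Mean of differences = -0.6667
Numerator Σ(Δx_t−Δx̄)(Δx_{t+1}−Δx̄) = -2.4444
Denominator Σ(Δx_t−Δx̄)² = 119.3333
r_1(Δx) = -2.4444 / 119.3333 = -0.020

-0.020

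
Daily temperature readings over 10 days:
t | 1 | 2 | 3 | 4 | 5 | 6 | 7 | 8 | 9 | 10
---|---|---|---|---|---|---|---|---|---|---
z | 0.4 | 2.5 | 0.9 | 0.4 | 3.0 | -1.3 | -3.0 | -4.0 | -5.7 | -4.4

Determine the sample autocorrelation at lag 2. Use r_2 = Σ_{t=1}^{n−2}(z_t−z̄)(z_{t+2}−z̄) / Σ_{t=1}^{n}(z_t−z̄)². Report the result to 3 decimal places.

0.333

Mean z̄ = (0.4 + 2.5 + 0.9 + 0.4 + 3.0 − 1.3 − 3.0 − 4.0 − 5.7 − 4.4)/10 = -1.1200
Numerator Σ_{t=1}^{8}(z_t−z̄)(z_{t+2}−z̄) = 27.4512
Denominator Σ(z_t−z̄)² = 82.3760
r_2 = 27.4512 / 82.3760 = 0.333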